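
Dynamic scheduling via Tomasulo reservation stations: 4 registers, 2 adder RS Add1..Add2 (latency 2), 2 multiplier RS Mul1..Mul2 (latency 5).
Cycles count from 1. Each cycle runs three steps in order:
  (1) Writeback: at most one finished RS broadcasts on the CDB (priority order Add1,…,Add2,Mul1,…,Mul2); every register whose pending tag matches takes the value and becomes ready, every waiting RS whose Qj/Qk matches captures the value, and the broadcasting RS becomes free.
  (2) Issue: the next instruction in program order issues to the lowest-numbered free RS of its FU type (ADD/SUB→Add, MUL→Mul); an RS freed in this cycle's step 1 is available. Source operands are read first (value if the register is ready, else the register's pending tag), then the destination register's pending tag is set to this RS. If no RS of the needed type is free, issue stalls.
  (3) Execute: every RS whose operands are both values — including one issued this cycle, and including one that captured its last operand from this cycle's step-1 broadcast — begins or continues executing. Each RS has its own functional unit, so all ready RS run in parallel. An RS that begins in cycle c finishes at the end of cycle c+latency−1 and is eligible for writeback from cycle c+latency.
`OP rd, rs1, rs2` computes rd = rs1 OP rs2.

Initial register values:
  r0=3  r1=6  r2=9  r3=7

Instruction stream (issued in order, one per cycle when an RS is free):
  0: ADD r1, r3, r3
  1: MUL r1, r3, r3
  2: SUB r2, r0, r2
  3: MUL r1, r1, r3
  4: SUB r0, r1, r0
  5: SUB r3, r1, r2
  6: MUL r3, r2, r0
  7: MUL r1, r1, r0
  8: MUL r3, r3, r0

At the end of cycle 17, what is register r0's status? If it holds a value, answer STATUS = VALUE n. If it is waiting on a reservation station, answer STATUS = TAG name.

STATUS = VALUE 340

c1: issue ADD r1<-Add1 | r0:3,r1:Add1,r2:9,r3:7
c2: issue MUL r1<-Mul1 | r0:3,r1:Mul1,r2:9,r3:7
c3: CDB Add1=14; issue SUB r2<-Add1 | r0:3,r1:Mul1,r2:Add1,r3:7
c4: issue MUL r1<-Mul2 | r0:3,r1:Mul2,r2:Add1,r3:7
c5: CDB Add1=-6; issue SUB r0<-Add1 | r0:Add1,r1:Mul2,r2:-6,r3:7
c6: issue SUB r3<-Add2 | r0:Add1,r1:Mul2,r2:-6,r3:Add2
c7: CDB Mul1=49; issue MUL r3<-Mul1 | r0:Add1,r1:Mul2,r2:-6,r3:Mul1
c8: stall | r0:Add1,r1:Mul2,r2:-6,r3:Mul1
c9: stall | r0:Add1,r1:Mul2,r2:-6,r3:Mul1
c10: stall | r0:Add1,r1:Mul2,r2:-6,r3:Mul1
c11: stall | r0:Add1,r1:Mul2,r2:-6,r3:Mul1
c12: CDB Mul2=343; issue MUL r1<-Mul2 | r0:Add1,r1:Mul2,r2:-6,r3:Mul1
c13: stall | r0:Add1,r1:Mul2,r2:-6,r3:Mul1
c14: CDB Add1=340; stall | r0:340,r1:Mul2,r2:-6,r3:Mul1
c15: CDB Add2=349; stall | r0:340,r1:Mul2,r2:-6,r3:Mul1
c16: stall | r0:340,r1:Mul2,r2:-6,r3:Mul1
c17: stall | r0:340,r1:Mul2,r2:-6,r3:Mul1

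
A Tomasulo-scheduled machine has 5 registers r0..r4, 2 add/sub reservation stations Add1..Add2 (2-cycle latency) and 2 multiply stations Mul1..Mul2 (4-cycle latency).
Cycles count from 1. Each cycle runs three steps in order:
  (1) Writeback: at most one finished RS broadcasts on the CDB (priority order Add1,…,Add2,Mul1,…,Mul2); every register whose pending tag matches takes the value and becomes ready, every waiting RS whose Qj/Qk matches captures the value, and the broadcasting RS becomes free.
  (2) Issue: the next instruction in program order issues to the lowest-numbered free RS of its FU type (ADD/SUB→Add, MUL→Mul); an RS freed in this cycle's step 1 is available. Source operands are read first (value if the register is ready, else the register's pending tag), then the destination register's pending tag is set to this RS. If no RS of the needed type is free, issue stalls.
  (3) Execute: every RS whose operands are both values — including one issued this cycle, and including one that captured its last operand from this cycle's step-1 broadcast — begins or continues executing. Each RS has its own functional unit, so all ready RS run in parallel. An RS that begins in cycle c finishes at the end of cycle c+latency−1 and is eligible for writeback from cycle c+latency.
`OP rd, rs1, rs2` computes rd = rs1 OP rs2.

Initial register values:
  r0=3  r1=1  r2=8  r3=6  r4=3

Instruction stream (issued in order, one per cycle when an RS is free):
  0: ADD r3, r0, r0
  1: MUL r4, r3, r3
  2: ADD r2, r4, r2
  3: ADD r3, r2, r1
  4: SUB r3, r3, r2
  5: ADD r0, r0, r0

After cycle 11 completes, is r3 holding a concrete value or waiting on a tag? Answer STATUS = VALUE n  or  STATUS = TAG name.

STATUS = TAG Add1

  c1: issue ADD r3<-Add1  regs: r0:3,r1:1,r2:8,r3:Add1,r4:3
  c2: issue MUL r4<-Mul1  regs: r0:3,r1:1,r2:8,r3:Add1,r4:Mul1
  c3: CDB Add1=6; issue ADD r2<-Add1  regs: r0:3,r1:1,r2:Add1,r3:6,r4:Mul1
  c4: issue ADD r3<-Add2  regs: r0:3,r1:1,r2:Add1,r3:Add2,r4:Mul1
  c5: stall  regs: r0:3,r1:1,r2:Add1,r3:Add2,r4:Mul1
  c6: stall  regs: r0:3,r1:1,r2:Add1,r3:Add2,r4:Mul1
  c7: CDB Mul1=36; stall  regs: r0:3,r1:1,r2:Add1,r3:Add2,r4:36
  c8: stall  regs: r0:3,r1:1,r2:Add1,r3:Add2,r4:36
  c9: CDB Add1=44; issue SUB r3<-Add1  regs: r0:3,r1:1,r2:44,r3:Add1,r4:36
  c10: stall  regs: r0:3,r1:1,r2:44,r3:Add1,r4:36
  c11: CDB Add2=45; issue ADD r0<-Add2  regs: r0:Add2,r1:1,r2:44,r3:Add1,r4:36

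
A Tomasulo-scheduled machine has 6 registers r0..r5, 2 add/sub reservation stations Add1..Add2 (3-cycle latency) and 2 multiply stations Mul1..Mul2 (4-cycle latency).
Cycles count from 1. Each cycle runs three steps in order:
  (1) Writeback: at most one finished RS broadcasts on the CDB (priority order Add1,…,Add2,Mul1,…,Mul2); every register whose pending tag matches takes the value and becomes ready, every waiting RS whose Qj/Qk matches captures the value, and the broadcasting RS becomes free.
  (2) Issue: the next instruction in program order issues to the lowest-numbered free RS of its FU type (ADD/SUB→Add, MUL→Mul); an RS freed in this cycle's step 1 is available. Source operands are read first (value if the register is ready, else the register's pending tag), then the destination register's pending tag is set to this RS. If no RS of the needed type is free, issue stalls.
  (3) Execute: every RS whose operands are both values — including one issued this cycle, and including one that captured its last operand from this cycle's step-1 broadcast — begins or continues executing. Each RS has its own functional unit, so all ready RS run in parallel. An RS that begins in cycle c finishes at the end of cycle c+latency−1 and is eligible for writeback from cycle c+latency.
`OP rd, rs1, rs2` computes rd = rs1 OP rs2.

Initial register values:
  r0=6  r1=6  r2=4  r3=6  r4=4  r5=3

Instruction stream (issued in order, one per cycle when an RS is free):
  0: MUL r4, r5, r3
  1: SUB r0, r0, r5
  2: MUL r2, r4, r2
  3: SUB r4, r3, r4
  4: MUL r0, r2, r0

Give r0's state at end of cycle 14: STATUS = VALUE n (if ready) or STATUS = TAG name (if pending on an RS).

  c1: issue MUL r4<-Mul1  regs: r0:6,r1:6,r2:4,r3:6,r4:Mul1,r5:3
  c2: issue SUB r0<-Add1  regs: r0:Add1,r1:6,r2:4,r3:6,r4:Mul1,r5:3
  c3: issue MUL r2<-Mul2  regs: r0:Add1,r1:6,r2:Mul2,r3:6,r4:Mul1,r5:3
  c4: issue SUB r4<-Add2  regs: r0:Add1,r1:6,r2:Mul2,r3:6,r4:Add2,r5:3
  c5: CDB Add1=3; stall  regs: r0:3,r1:6,r2:Mul2,r3:6,r4:Add2,r5:3
  c6: CDB Mul1=18; issue MUL r0<-Mul1  regs: r0:Mul1,r1:6,r2:Mul2,r3:6,r4:Add2,r5:3
  c7: -  regs: r0:Mul1,r1:6,r2:Mul2,r3:6,r4:Add2,r5:3
  c8: -  regs: r0:Mul1,r1:6,r2:Mul2,r3:6,r4:Add2,r5:3
  c9: CDB Add2=-12  regs: r0:Mul1,r1:6,r2:Mul2,r3:6,r4:-12,r5:3
  c10: CDB Mul2=72  regs: r0:Mul1,r1:6,r2:72,r3:6,r4:-12,r5:3
  c11: -  regs: r0:Mul1,r1:6,r2:72,r3:6,r4:-12,r5:3
  c12: -  regs: r0:Mul1,r1:6,r2:72,r3:6,r4:-12,r5:3
  c13: -  regs: r0:Mul1,r1:6,r2:72,r3:6,r4:-12,r5:3
  c14: CDB Mul1=216  regs: r0:216,r1:6,r2:72,r3:6,r4:-12,r5:3

STATUS = VALUE 216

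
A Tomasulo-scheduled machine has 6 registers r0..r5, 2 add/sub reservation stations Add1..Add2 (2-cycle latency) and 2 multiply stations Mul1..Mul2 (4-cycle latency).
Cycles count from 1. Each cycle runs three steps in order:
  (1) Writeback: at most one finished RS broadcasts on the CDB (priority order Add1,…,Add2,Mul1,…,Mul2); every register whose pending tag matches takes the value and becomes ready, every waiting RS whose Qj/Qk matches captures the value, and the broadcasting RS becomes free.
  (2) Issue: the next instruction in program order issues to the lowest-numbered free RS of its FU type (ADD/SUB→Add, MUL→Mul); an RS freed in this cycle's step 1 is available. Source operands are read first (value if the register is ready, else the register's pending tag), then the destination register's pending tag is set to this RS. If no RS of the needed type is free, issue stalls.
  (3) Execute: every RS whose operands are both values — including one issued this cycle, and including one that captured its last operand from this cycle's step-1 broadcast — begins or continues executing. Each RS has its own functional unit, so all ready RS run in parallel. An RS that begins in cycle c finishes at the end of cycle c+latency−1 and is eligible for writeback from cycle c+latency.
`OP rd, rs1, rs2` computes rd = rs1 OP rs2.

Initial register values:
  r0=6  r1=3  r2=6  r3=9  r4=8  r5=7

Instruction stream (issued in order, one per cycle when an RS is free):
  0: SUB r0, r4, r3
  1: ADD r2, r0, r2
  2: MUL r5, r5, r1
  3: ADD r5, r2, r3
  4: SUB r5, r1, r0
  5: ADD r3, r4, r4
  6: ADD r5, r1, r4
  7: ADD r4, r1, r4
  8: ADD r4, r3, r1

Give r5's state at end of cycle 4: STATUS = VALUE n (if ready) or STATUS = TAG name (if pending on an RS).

STATUS = TAG Add1

cycle 1: issue SUB r0<-Add1 // r0:Add1,r1:3,r2:6,r3:9,r4:8,r5:7
cycle 2: issue ADD r2<-Add2 // r0:Add1,r1:3,r2:Add2,r3:9,r4:8,r5:7
cycle 3: CDB Add1=-1; issue MUL r5<-Mul1 // r0:-1,r1:3,r2:Add2,r3:9,r4:8,r5:Mul1
cycle 4: issue ADD r5<-Add1 // r0:-1,r1:3,r2:Add2,r3:9,r4:8,r5:Add1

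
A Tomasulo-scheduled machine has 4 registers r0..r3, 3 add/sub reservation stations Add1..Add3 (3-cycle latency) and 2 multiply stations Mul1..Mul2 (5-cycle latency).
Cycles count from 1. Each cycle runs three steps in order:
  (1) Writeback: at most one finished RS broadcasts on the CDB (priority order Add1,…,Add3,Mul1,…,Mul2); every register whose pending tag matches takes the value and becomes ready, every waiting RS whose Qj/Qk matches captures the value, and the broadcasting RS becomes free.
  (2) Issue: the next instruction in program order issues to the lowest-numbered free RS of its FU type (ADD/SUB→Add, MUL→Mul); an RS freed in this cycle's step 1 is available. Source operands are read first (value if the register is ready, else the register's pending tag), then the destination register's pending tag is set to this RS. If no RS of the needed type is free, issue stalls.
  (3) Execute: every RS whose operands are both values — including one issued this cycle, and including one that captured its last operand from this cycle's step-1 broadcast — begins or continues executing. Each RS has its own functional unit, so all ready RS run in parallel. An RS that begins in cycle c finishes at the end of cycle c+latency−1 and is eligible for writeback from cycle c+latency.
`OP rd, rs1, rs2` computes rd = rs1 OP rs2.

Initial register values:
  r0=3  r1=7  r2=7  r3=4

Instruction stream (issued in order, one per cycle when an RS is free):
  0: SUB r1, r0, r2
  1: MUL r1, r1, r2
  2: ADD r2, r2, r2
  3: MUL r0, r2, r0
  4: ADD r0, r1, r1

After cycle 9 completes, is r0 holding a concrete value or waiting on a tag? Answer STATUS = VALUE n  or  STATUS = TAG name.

STATUS = TAG Add1

  c1: issue SUB r1<-Add1  regs: r0:3,r1:Add1,r2:7,r3:4
  c2: issue MUL r1<-Mul1  regs: r0:3,r1:Mul1,r2:7,r3:4
  c3: issue ADD r2<-Add2  regs: r0:3,r1:Mul1,r2:Add2,r3:4
  c4: CDB Add1=-4; issue MUL r0<-Mul2  regs: r0:Mul2,r1:Mul1,r2:Add2,r3:4
  c5: issue ADD r0<-Add1  regs: r0:Add1,r1:Mul1,r2:Add2,r3:4
  c6: CDB Add2=14  regs: r0:Add1,r1:Mul1,r2:14,r3:4
  c7: -  regs: r0:Add1,r1:Mul1,r2:14,r3:4
  c8: -  regs: r0:Add1,r1:Mul1,r2:14,r3:4
  c9: CDB Mul1=-28  regs: r0:Add1,r1:-28,r2:14,r3:4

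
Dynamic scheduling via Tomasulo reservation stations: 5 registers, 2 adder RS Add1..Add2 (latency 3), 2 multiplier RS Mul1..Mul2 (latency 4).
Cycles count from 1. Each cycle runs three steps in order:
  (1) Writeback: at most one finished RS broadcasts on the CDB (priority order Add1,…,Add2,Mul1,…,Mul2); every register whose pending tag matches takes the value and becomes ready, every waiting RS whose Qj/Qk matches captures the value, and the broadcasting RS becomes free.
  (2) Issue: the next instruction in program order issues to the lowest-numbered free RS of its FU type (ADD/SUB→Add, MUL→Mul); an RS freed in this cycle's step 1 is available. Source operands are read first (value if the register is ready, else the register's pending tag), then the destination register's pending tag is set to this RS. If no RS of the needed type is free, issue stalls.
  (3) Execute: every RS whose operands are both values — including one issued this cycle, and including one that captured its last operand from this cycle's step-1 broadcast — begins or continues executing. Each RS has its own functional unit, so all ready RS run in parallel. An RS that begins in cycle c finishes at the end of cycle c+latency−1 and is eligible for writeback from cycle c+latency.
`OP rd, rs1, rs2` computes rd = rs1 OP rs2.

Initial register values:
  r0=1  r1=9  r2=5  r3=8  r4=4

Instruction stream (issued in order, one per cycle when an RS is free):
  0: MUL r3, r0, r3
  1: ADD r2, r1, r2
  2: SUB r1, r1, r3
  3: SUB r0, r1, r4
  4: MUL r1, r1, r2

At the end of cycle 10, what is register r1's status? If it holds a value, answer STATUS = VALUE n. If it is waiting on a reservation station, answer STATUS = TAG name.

STATUS = TAG Mul1

c1: issue MUL r3<-Mul1 | r0:1,r1:9,r2:5,r3:Mul1,r4:4
c2: issue ADD r2<-Add1 | r0:1,r1:9,r2:Add1,r3:Mul1,r4:4
c3: issue SUB r1<-Add2 | r0:1,r1:Add2,r2:Add1,r3:Mul1,r4:4
c4: stall | r0:1,r1:Add2,r2:Add1,r3:Mul1,r4:4
c5: CDB Add1=14; issue SUB r0<-Add1 | r0:Add1,r1:Add2,r2:14,r3:Mul1,r4:4
c6: CDB Mul1=8; issue MUL r1<-Mul1 | r0:Add1,r1:Mul1,r2:14,r3:8,r4:4
c7: - | r0:Add1,r1:Mul1,r2:14,r3:8,r4:4
c8: - | r0:Add1,r1:Mul1,r2:14,r3:8,r4:4
c9: CDB Add2=1 | r0:Add1,r1:Mul1,r2:14,r3:8,r4:4
c10: - | r0:Add1,r1:Mul1,r2:14,r3:8,r4:4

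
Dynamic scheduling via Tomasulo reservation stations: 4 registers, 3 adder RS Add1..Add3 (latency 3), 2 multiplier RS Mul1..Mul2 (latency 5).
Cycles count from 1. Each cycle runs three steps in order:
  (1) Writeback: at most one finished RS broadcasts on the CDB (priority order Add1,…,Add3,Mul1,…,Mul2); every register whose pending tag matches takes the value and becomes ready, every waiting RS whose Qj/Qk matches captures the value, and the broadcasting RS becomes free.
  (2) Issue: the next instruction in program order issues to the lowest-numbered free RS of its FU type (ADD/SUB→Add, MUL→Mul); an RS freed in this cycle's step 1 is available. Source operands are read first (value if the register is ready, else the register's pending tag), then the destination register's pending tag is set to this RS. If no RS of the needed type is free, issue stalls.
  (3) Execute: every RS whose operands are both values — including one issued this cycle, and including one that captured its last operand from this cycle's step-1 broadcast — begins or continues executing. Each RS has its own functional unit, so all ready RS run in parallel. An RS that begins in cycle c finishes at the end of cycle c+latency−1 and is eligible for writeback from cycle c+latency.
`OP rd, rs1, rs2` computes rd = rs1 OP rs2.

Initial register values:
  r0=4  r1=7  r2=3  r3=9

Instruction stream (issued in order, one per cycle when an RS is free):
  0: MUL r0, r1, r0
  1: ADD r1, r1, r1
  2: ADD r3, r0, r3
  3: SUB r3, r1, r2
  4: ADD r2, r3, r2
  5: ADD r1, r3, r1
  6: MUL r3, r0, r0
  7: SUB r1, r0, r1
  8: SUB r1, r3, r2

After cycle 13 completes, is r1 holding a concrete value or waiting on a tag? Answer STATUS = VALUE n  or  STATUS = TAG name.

STATUS = TAG Add1

  c1: issue MUL r0<-Mul1  regs: r0:Mul1,r1:7,r2:3,r3:9
  c2: issue ADD r1<-Add1  regs: r0:Mul1,r1:Add1,r2:3,r3:9
  c3: issue ADD r3<-Add2  regs: r0:Mul1,r1:Add1,r2:3,r3:Add2
  c4: issue SUB r3<-Add3  regs: r0:Mul1,r1:Add1,r2:3,r3:Add3
  c5: CDB Add1=14; issue ADD r2<-Add1  regs: r0:Mul1,r1:14,r2:Add1,r3:Add3
  c6: CDB Mul1=28; stall  regs: r0:28,r1:14,r2:Add1,r3:Add3
  c7: stall  regs: r0:28,r1:14,r2:Add1,r3:Add3
  c8: CDB Add3=11; issue ADD r1<-Add3  regs: r0:28,r1:Add3,r2:Add1,r3:11
  c9: CDB Add2=37; issue MUL r3<-Mul1  regs: r0:28,r1:Add3,r2:Add1,r3:Mul1
  c10: issue SUB r1<-Add2  regs: r0:28,r1:Add2,r2:Add1,r3:Mul1
  c11: CDB Add1=14; issue SUB r1<-Add1  regs: r0:28,r1:Add1,r2:14,r3:Mul1
  c12: CDB Add3=25  regs: r0:28,r1:Add1,r2:14,r3:Mul1
  c13: -  regs: r0:28,r1:Add1,r2:14,r3:Mul1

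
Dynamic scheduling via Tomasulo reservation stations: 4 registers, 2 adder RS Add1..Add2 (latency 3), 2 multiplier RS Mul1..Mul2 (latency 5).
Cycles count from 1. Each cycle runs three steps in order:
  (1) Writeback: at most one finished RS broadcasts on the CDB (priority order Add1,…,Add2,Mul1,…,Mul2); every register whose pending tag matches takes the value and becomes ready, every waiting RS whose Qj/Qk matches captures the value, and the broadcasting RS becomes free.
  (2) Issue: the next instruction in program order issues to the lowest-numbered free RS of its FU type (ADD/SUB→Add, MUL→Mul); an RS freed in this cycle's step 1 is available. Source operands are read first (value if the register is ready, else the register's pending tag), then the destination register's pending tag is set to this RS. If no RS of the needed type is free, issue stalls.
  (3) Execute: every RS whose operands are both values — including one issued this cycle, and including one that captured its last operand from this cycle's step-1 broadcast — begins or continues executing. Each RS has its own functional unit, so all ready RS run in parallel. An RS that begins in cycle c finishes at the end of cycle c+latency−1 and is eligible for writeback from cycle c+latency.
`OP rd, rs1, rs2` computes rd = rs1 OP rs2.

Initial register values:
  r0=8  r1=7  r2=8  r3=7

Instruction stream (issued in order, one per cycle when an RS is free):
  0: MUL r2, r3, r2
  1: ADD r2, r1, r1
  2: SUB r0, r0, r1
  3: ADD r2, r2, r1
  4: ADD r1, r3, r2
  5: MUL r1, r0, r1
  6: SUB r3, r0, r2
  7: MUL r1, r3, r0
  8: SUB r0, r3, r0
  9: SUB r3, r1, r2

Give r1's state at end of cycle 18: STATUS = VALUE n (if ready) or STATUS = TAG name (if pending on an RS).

STATUS = VALUE -20

  c1: issue MUL r2<-Mul1  regs: r0:8,r1:7,r2:Mul1,r3:7
  c2: issue ADD r2<-Add1  regs: r0:8,r1:7,r2:Add1,r3:7
  c3: issue SUB r0<-Add2  regs: r0:Add2,r1:7,r2:Add1,r3:7
  c4: stall  regs: r0:Add2,r1:7,r2:Add1,r3:7
  c5: CDB Add1=14; issue ADD r2<-Add1  regs: r0:Add2,r1:7,r2:Add1,r3:7
  c6: CDB Add2=1; issue ADD r1<-Add2  regs: r0:1,r1:Add2,r2:Add1,r3:7
  c7: CDB Mul1=56; issue MUL r1<-Mul1  regs: r0:1,r1:Mul1,r2:Add1,r3:7
  c8: CDB Add1=21; issue SUB r3<-Add1  regs: r0:1,r1:Mul1,r2:21,r3:Add1
  c9: issue MUL r1<-Mul2  regs: r0:1,r1:Mul2,r2:21,r3:Add1
  c10: stall  regs: r0:1,r1:Mul2,r2:21,r3:Add1
  c11: CDB Add1=-20; issue SUB r0<-Add1  regs: r0:Add1,r1:Mul2,r2:21,r3:-20
  c12: CDB Add2=28; issue SUB r3<-Add2  regs: r0:Add1,r1:Mul2,r2:21,r3:Add2
  c13: -  regs: r0:Add1,r1:Mul2,r2:21,r3:Add2
  c14: CDB Add1=-21  regs: r0:-21,r1:Mul2,r2:21,r3:Add2
  c15: -  regs: r0:-21,r1:Mul2,r2:21,r3:Add2
  c16: CDB Mul2=-20  regs: r0:-21,r1:-20,r2:21,r3:Add2
  c17: CDB Mul1=28  regs: r0:-21,r1:-20,r2:21,r3:Add2
  c18: -  regs: r0:-21,r1:-20,r2:21,r3:Add2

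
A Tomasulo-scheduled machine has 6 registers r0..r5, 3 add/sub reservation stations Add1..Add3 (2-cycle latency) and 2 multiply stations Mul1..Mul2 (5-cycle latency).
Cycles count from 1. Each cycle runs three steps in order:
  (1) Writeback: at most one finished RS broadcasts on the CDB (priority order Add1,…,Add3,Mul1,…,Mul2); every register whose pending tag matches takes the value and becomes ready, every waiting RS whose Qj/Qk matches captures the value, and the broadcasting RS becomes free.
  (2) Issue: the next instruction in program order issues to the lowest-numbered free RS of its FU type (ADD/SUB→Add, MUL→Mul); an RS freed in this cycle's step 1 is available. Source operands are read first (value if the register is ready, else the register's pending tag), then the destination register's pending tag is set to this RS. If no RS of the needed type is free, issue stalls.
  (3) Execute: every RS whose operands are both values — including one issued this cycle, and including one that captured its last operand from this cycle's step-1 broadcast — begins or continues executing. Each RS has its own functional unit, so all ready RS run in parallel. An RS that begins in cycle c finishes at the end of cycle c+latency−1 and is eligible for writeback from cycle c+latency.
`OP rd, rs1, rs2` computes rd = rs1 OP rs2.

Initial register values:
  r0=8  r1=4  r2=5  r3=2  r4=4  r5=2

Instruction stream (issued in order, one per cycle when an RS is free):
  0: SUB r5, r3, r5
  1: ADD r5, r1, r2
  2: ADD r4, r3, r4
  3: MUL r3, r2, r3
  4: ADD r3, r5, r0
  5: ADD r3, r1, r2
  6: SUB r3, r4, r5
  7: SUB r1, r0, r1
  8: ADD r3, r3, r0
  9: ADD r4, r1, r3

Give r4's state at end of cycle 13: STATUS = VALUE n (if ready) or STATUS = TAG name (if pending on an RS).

STATUS = VALUE 9

c1: issue SUB r5<-Add1 | r0:8,r1:4,r2:5,r3:2,r4:4,r5:Add1
c2: issue ADD r5<-Add2 | r0:8,r1:4,r2:5,r3:2,r4:4,r5:Add2
c3: CDB Add1=0; issue ADD r4<-Add1 | r0:8,r1:4,r2:5,r3:2,r4:Add1,r5:Add2
c4: CDB Add2=9; issue MUL r3<-Mul1 | r0:8,r1:4,r2:5,r3:Mul1,r4:Add1,r5:9
c5: CDB Add1=6; issue ADD r3<-Add1 | r0:8,r1:4,r2:5,r3:Add1,r4:6,r5:9
c6: issue ADD r3<-Add2 | r0:8,r1:4,r2:5,r3:Add2,r4:6,r5:9
c7: CDB Add1=17; issue SUB r3<-Add1 | r0:8,r1:4,r2:5,r3:Add1,r4:6,r5:9
c8: CDB Add2=9; issue SUB r1<-Add2 | r0:8,r1:Add2,r2:5,r3:Add1,r4:6,r5:9
c9: CDB Add1=-3; issue ADD r3<-Add1 | r0:8,r1:Add2,r2:5,r3:Add1,r4:6,r5:9
c10: CDB Add2=4; issue ADD r4<-Add2 | r0:8,r1:4,r2:5,r3:Add1,r4:Add2,r5:9
c11: CDB Add1=5 | r0:8,r1:4,r2:5,r3:5,r4:Add2,r5:9
c12: CDB Mul1=10 | r0:8,r1:4,r2:5,r3:5,r4:Add2,r5:9
c13: CDB Add2=9 | r0:8,r1:4,r2:5,r3:5,r4:9,r5:9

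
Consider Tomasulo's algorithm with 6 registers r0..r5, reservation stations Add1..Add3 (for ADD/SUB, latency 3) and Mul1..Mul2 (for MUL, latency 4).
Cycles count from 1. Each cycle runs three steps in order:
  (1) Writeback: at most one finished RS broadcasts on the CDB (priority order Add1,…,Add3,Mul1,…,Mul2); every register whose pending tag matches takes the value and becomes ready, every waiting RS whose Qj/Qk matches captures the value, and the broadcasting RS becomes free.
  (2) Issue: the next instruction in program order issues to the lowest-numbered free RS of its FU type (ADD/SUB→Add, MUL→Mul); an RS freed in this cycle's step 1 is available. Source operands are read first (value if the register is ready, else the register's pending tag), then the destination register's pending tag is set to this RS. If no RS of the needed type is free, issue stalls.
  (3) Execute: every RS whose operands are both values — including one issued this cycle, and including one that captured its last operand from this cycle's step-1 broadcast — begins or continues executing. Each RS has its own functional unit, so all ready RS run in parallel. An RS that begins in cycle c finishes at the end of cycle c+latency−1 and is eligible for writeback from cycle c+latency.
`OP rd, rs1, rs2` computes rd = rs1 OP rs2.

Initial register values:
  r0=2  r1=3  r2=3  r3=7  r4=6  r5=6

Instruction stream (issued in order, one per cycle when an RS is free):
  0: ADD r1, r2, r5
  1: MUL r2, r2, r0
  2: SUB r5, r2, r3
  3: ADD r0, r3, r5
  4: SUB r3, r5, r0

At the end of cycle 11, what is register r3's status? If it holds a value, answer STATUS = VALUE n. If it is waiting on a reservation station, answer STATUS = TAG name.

STATUS = TAG Add3

  c1: issue ADD r1<-Add1  regs: r0:2,r1:Add1,r2:3,r3:7,r4:6,r5:6
  c2: issue MUL r2<-Mul1  regs: r0:2,r1:Add1,r2:Mul1,r3:7,r4:6,r5:6
  c3: issue SUB r5<-Add2  regs: r0:2,r1:Add1,r2:Mul1,r3:7,r4:6,r5:Add2
  c4: CDB Add1=9; issue ADD r0<-Add1  regs: r0:Add1,r1:9,r2:Mul1,r3:7,r4:6,r5:Add2
  c5: issue SUB r3<-Add3  regs: r0:Add1,r1:9,r2:Mul1,r3:Add3,r4:6,r5:Add2
  c6: CDB Mul1=6  regs: r0:Add1,r1:9,r2:6,r3:Add3,r4:6,r5:Add2
  c7: -  regs: r0:Add1,r1:9,r2:6,r3:Add3,r4:6,r5:Add2
  c8: -  regs: r0:Add1,r1:9,r2:6,r3:Add3,r4:6,r5:Add2
  c9: CDB Add2=-1  regs: r0:Add1,r1:9,r2:6,r3:Add3,r4:6,r5:-1
  c10: -  regs: r0:Add1,r1:9,r2:6,r3:Add3,r4:6,r5:-1
  c11: -  regs: r0:Add1,r1:9,r2:6,r3:Add3,r4:6,r5:-1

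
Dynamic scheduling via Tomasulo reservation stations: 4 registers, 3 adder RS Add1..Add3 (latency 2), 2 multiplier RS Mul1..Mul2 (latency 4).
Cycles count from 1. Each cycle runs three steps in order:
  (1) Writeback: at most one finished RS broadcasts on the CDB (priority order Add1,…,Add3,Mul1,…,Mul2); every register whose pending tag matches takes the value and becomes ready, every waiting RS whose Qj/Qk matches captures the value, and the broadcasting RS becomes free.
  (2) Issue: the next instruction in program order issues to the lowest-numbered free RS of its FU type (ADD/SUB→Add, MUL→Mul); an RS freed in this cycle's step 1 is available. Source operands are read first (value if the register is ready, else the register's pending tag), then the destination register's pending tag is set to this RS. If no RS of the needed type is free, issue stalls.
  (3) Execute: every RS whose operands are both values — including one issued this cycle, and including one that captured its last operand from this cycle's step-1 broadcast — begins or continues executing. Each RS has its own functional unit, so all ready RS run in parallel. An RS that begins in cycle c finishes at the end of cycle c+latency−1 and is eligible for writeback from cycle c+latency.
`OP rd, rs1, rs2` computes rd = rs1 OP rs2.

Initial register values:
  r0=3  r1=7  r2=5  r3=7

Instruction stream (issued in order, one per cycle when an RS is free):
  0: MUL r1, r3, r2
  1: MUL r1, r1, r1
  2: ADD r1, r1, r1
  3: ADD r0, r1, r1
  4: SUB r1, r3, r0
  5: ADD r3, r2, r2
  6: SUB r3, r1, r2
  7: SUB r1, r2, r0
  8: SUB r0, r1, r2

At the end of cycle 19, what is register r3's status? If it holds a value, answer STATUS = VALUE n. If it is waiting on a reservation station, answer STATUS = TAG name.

c1: issue MUL r1<-Mul1 | r0:3,r1:Mul1,r2:5,r3:7
c2: issue MUL r1<-Mul2 | r0:3,r1:Mul2,r2:5,r3:7
c3: issue ADD r1<-Add1 | r0:3,r1:Add1,r2:5,r3:7
c4: issue ADD r0<-Add2 | r0:Add2,r1:Add1,r2:5,r3:7
c5: CDB Mul1=35; issue SUB r1<-Add3 | r0:Add2,r1:Add3,r2:5,r3:7
c6: stall | r0:Add2,r1:Add3,r2:5,r3:7
c7: stall | r0:Add2,r1:Add3,r2:5,r3:7
c8: stall | r0:Add2,r1:Add3,r2:5,r3:7
c9: CDB Mul2=1225; stall | r0:Add2,r1:Add3,r2:5,r3:7
c10: stall | r0:Add2,r1:Add3,r2:5,r3:7
c11: CDB Add1=2450; issue ADD r3<-Add1 | r0:Add2,r1:Add3,r2:5,r3:Add1
c12: stall | r0:Add2,r1:Add3,r2:5,r3:Add1
c13: CDB Add1=10; issue SUB r3<-Add1 | r0:Add2,r1:Add3,r2:5,r3:Add1
c14: CDB Add2=4900; issue SUB r1<-Add2 | r0:4900,r1:Add2,r2:5,r3:Add1
c15: stall | r0:4900,r1:Add2,r2:5,r3:Add1
c16: CDB Add2=-4895; issue SUB r0<-Add2 | r0:Add2,r1:-4895,r2:5,r3:Add1
c17: CDB Add3=-4893 | r0:Add2,r1:-4895,r2:5,r3:Add1
c18: CDB Add2=-4900 | r0:-4900,r1:-4895,r2:5,r3:Add1
c19: CDB Add1=-4898 | r0:-4900,r1:-4895,r2:5,r3:-4898

STATUS = VALUE -4898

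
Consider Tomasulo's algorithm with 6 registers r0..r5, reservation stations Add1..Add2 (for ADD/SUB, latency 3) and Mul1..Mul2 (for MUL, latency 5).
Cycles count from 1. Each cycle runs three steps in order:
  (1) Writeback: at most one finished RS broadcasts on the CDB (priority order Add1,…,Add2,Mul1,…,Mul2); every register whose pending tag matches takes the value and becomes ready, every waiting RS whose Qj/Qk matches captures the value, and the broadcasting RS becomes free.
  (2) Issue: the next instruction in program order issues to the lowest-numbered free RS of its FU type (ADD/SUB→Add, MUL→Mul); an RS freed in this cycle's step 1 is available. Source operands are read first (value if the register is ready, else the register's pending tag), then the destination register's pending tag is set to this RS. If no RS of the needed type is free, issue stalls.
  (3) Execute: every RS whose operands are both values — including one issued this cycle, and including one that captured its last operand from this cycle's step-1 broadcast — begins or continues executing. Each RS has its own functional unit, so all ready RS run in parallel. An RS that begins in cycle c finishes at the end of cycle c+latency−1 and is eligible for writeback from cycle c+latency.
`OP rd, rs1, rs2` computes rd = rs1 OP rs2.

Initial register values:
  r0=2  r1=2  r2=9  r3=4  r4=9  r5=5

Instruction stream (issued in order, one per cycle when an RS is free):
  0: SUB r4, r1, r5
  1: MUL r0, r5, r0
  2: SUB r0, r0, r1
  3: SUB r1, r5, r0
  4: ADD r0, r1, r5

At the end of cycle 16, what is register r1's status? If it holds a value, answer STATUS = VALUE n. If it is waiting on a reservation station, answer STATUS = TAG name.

c1: issue SUB r4<-Add1 | r0:2,r1:2,r2:9,r3:4,r4:Add1,r5:5
c2: issue MUL r0<-Mul1 | r0:Mul1,r1:2,r2:9,r3:4,r4:Add1,r5:5
c3: issue SUB r0<-Add2 | r0:Add2,r1:2,r2:9,r3:4,r4:Add1,r5:5
c4: CDB Add1=-3; issue SUB r1<-Add1 | r0:Add2,r1:Add1,r2:9,r3:4,r4:-3,r5:5
c5: stall | r0:Add2,r1:Add1,r2:9,r3:4,r4:-3,r5:5
c6: stall | r0:Add2,r1:Add1,r2:9,r3:4,r4:-3,r5:5
c7: CDB Mul1=10; stall | r0:Add2,r1:Add1,r2:9,r3:4,r4:-3,r5:5
c8: stall | r0:Add2,r1:Add1,r2:9,r3:4,r4:-3,r5:5
c9: stall | r0:Add2,r1:Add1,r2:9,r3:4,r4:-3,r5:5
c10: CDB Add2=8; issue ADD r0<-Add2 | r0:Add2,r1:Add1,r2:9,r3:4,r4:-3,r5:5
c11: - | r0:Add2,r1:Add1,r2:9,r3:4,r4:-3,r5:5
c12: - | r0:Add2,r1:Add1,r2:9,r3:4,r4:-3,r5:5
c13: CDB Add1=-3 | r0:Add2,r1:-3,r2:9,r3:4,r4:-3,r5:5
c14: - | r0:Add2,r1:-3,r2:9,r3:4,r4:-3,r5:5
c15: - | r0:Add2,r1:-3,r2:9,r3:4,r4:-3,r5:5
c16: CDB Add2=2 | r0:2,r1:-3,r2:9,r3:4,r4:-3,r5:5

STATUS = VALUE -3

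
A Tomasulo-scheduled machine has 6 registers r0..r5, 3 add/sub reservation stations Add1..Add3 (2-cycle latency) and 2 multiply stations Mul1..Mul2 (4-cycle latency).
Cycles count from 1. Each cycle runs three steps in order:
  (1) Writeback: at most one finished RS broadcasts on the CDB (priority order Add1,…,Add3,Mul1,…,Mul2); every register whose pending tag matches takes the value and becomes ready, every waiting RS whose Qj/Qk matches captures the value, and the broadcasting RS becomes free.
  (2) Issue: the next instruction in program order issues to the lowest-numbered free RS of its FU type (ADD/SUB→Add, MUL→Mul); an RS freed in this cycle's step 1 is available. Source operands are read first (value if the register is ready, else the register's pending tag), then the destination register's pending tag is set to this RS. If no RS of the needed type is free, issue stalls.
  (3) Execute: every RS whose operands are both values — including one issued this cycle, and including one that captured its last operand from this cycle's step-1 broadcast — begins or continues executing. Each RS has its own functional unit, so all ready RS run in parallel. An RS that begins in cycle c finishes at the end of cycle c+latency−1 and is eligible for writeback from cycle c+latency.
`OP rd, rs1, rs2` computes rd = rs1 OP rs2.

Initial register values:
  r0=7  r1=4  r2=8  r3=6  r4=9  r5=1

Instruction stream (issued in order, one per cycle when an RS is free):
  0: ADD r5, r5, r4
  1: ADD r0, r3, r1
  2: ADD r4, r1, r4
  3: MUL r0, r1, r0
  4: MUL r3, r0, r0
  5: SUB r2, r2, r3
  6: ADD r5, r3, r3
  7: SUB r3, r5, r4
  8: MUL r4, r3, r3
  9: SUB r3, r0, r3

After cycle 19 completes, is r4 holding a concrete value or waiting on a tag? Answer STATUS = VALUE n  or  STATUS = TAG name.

c1: issue ADD r5<-Add1 | r0:7,r1:4,r2:8,r3:6,r4:9,r5:Add1
c2: issue ADD r0<-Add2 | r0:Add2,r1:4,r2:8,r3:6,r4:9,r5:Add1
c3: CDB Add1=10; issue ADD r4<-Add1 | r0:Add2,r1:4,r2:8,r3:6,r4:Add1,r5:10
c4: CDB Add2=10; issue MUL r0<-Mul1 | r0:Mul1,r1:4,r2:8,r3:6,r4:Add1,r5:10
c5: CDB Add1=13; issue MUL r3<-Mul2 | r0:Mul1,r1:4,r2:8,r3:Mul2,r4:13,r5:10
c6: issue SUB r2<-Add1 | r0:Mul1,r1:4,r2:Add1,r3:Mul2,r4:13,r5:10
c7: issue ADD r5<-Add2 | r0:Mul1,r1:4,r2:Add1,r3:Mul2,r4:13,r5:Add2
c8: CDB Mul1=40; issue SUB r3<-Add3 | r0:40,r1:4,r2:Add1,r3:Add3,r4:13,r5:Add2
c9: issue MUL r4<-Mul1 | r0:40,r1:4,r2:Add1,r3:Add3,r4:Mul1,r5:Add2
c10: stall | r0:40,r1:4,r2:Add1,r3:Add3,r4:Mul1,r5:Add2
c11: stall | r0:40,r1:4,r2:Add1,r3:Add3,r4:Mul1,r5:Add2
c12: CDB Mul2=1600; stall | r0:40,r1:4,r2:Add1,r3:Add3,r4:Mul1,r5:Add2
c13: stall | r0:40,r1:4,r2:Add1,r3:Add3,r4:Mul1,r5:Add2
c14: CDB Add1=-1592; issue SUB r3<-Add1 | r0:40,r1:4,r2:-1592,r3:Add1,r4:Mul1,r5:Add2
c15: CDB Add2=3200 | r0:40,r1:4,r2:-1592,r3:Add1,r4:Mul1,r5:3200
c16: - | r0:40,r1:4,r2:-1592,r3:Add1,r4:Mul1,r5:3200
c17: CDB Add3=3187 | r0:40,r1:4,r2:-1592,r3:Add1,r4:Mul1,r5:3200
c18: - | r0:40,r1:4,r2:-1592,r3:Add1,r4:Mul1,r5:3200
c19: CDB Add1=-3147 | r0:40,r1:4,r2:-1592,r3:-3147,r4:Mul1,r5:3200

STATUS = TAG Mul1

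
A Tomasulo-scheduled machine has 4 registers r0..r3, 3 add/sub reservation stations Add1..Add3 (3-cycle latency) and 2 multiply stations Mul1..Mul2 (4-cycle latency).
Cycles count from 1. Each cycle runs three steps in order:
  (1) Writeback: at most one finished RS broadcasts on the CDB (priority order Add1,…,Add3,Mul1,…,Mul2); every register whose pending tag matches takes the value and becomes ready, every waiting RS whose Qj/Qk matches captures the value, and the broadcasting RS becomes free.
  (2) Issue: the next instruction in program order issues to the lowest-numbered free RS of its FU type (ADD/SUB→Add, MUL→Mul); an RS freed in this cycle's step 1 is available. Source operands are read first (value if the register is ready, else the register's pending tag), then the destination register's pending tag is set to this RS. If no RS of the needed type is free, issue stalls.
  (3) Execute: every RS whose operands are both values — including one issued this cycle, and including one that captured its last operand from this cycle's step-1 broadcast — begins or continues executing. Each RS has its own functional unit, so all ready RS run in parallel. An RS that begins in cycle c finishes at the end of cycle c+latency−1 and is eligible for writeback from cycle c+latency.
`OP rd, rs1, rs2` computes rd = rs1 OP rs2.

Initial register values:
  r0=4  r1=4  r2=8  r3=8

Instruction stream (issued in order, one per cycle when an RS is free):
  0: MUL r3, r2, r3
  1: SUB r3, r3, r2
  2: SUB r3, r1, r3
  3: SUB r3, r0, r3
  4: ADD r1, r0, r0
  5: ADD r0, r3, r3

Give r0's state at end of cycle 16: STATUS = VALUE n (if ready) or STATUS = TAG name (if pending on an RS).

cycle 1: issue MUL r3<-Mul1 // r0:4,r1:4,r2:8,r3:Mul1
cycle 2: issue SUB r3<-Add1 // r0:4,r1:4,r2:8,r3:Add1
cycle 3: issue SUB r3<-Add2 // r0:4,r1:4,r2:8,r3:Add2
cycle 4: issue SUB r3<-Add3 // r0:4,r1:4,r2:8,r3:Add3
cycle 5: CDB Mul1=64; stall // r0:4,r1:4,r2:8,r3:Add3
cycle 6: stall // r0:4,r1:4,r2:8,r3:Add3
cycle 7: stall // r0:4,r1:4,r2:8,r3:Add3
cycle 8: CDB Add1=56; issue ADD r1<-Add1 // r0:4,r1:Add1,r2:8,r3:Add3
cycle 9: stall // r0:4,r1:Add1,r2:8,r3:Add3
cycle 10: stall // r0:4,r1:Add1,r2:8,r3:Add3
cycle 11: CDB Add1=8; issue ADD r0<-Add1 // r0:Add1,r1:8,r2:8,r3:Add3
cycle 12: CDB Add2=-52 // r0:Add1,r1:8,r2:8,r3:Add3
cycle 13: - // r0:Add1,r1:8,r2:8,r3:Add3
cycle 14: - // r0:Add1,r1:8,r2:8,r3:Add3
cycle 15: CDB Add3=56 // r0:Add1,r1:8,r2:8,r3:56
cycle 16: - // r0:Add1,r1:8,r2:8,r3:56

STATUS = TAG Add1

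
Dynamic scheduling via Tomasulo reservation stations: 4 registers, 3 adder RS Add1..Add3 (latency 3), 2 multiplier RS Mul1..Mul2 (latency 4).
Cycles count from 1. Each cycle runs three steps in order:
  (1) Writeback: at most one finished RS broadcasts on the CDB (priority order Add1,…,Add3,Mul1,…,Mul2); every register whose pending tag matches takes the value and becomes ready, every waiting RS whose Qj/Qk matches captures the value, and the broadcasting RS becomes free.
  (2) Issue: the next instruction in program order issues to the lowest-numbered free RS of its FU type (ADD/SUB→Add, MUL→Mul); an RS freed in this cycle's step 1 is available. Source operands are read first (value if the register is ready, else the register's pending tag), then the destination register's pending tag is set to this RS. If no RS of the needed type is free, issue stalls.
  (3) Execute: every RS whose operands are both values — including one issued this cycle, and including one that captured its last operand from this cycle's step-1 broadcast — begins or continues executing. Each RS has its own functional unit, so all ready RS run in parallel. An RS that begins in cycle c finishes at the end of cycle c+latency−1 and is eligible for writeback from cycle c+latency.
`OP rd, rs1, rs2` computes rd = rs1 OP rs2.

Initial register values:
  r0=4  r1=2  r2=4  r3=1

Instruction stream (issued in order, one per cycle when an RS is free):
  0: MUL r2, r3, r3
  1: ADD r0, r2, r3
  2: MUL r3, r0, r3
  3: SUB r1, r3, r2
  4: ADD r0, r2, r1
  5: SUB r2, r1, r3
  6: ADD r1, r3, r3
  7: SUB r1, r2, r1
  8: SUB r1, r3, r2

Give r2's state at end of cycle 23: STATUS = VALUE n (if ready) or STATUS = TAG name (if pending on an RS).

STATUS = VALUE -1

  c1: issue MUL r2<-Mul1  regs: r0:4,r1:2,r2:Mul1,r3:1
  c2: issue ADD r0<-Add1  regs: r0:Add1,r1:2,r2:Mul1,r3:1
  c3: issue MUL r3<-Mul2  regs: r0:Add1,r1:2,r2:Mul1,r3:Mul2
  c4: issue SUB r1<-Add2  regs: r0:Add1,r1:Add2,r2:Mul1,r3:Mul2
  c5: CDB Mul1=1; issue ADD r0<-Add3  regs: r0:Add3,r1:Add2,r2:1,r3:Mul2
  c6: stall  regs: r0:Add3,r1:Add2,r2:1,r3:Mul2
  c7: stall  regs: r0:Add3,r1:Add2,r2:1,r3:Mul2
  c8: CDB Add1=2; issue SUB r2<-Add1  regs: r0:Add3,r1:Add2,r2:Add1,r3:Mul2
  c9: stall  regs: r0:Add3,r1:Add2,r2:Add1,r3:Mul2
  c10: stall  regs: r0:Add3,r1:Add2,r2:Add1,r3:Mul2
  c11: stall  regs: r0:Add3,r1:Add2,r2:Add1,r3:Mul2
  c12: CDB Mul2=2; stall  regs: r0:Add3,r1:Add2,r2:Add1,r3:2
  c13: stall  regs: r0:Add3,r1:Add2,r2:Add1,r3:2
  c14: stall  regs: r0:Add3,r1:Add2,r2:Add1,r3:2
  c15: CDB Add2=1; issue ADD r1<-Add2  regs: r0:Add3,r1:Add2,r2:Add1,r3:2
  c16: stall  regs: r0:Add3,r1:Add2,r2:Add1,r3:2
  c17: stall  regs: r0:Add3,r1:Add2,r2:Add1,r3:2
  c18: CDB Add1=-1; issue SUB r1<-Add1  regs: r0:Add3,r1:Add1,r2:-1,r3:2
  c19: CDB Add2=4; issue SUB r1<-Add2  regs: r0:Add3,r1:Add2,r2:-1,r3:2
  c20: CDB Add3=2  regs: r0:2,r1:Add2,r2:-1,r3:2
  c21: -  regs: r0:2,r1:Add2,r2:-1,r3:2
  c22: CDB Add1=-5  regs: r0:2,r1:Add2,r2:-1,r3:2
  c23: CDB Add2=3  regs: r0:2,r1:3,r2:-1,r3:2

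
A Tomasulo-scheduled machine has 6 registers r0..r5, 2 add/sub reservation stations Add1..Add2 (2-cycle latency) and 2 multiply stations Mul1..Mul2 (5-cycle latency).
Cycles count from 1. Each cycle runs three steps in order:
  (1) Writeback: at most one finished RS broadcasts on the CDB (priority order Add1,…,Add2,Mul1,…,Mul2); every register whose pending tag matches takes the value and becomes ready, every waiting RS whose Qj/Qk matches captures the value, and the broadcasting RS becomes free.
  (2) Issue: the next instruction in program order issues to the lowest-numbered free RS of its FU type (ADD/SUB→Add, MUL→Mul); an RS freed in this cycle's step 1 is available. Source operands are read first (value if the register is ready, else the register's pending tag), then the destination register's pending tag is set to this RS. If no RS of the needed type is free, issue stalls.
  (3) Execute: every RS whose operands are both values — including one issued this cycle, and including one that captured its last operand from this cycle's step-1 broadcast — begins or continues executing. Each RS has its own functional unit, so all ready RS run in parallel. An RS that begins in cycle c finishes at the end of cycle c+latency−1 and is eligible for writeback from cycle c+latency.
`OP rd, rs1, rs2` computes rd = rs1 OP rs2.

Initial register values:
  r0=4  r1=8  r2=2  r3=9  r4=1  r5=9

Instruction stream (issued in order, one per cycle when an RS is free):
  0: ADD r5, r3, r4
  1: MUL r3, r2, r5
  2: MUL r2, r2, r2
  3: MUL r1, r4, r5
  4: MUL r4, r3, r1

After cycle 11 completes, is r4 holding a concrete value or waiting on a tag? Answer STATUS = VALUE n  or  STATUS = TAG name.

  c1: issue ADD r5<-Add1  regs: r0:4,r1:8,r2:2,r3:9,r4:1,r5:Add1
  c2: issue MUL r3<-Mul1  regs: r0:4,r1:8,r2:2,r3:Mul1,r4:1,r5:Add1
  c3: CDB Add1=10; issue MUL r2<-Mul2  regs: r0:4,r1:8,r2:Mul2,r3:Mul1,r4:1,r5:10
  c4: stall  regs: r0:4,r1:8,r2:Mul2,r3:Mul1,r4:1,r5:10
  c5: stall  regs: r0:4,r1:8,r2:Mul2,r3:Mul1,r4:1,r5:10
  c6: stall  regs: r0:4,r1:8,r2:Mul2,r3:Mul1,r4:1,r5:10
  c7: stall  regs: r0:4,r1:8,r2:Mul2,r3:Mul1,r4:1,r5:10
  c8: CDB Mul1=20; issue MUL r1<-Mul1  regs: r0:4,r1:Mul1,r2:Mul2,r3:20,r4:1,r5:10
  c9: CDB Mul2=4; issue MUL r4<-Mul2  regs: r0:4,r1:Mul1,r2:4,r3:20,r4:Mul2,r5:10
  c10: -  regs: r0:4,r1:Mul1,r2:4,r3:20,r4:Mul2,r5:10
  c11: -  regs: r0:4,r1:Mul1,r2:4,r3:20,r4:Mul2,r5:10

STATUS = TAG Mul2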